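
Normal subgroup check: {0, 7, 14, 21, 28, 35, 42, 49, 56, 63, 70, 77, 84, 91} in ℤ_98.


H = {0, 7, 14, 21, 28, 35, 42, 49, 56, 63, 70, 77, 84, 91} in ℤ_98
ℤ_98 is abelian; every subgroup of an abelian group is normal

Yes, normal subgroup


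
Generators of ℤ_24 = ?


g generates ℤ_n iff gcd(g,n) = 1
Prime factors of 24: 2, 3
Generators are g ∈ {1,...,23} not divisible by any of these primes.
Generators: {1, 5, 7, 11, 13, 17, 19, 23}
Number of generators = φ(24) = 8

Generators of ℤ_24 = {1, 5, 7, 11, 13, 17, 19, 23}


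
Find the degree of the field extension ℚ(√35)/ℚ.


√35 has minimal polynomial x² - 35 (irreducible over ℚ since 35 is squarefree)

[ℚ(√35)/ℚ] = 2


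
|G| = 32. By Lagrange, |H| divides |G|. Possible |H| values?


Lagrange's theorem: |H| divides |G|
|G| = 32
Divisors of 32: 1, 2, 4, 8, 16, 32

Possible subgroup orders: {1, 2, 4, 8, 16, 32}


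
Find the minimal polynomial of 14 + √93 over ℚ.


Let α = 14 + √93. Then α - 14 = √93, so (α - 14)² = 93, giving α² - 28α + 103 = 0. Degree 2 and α ∉ ℚ, so this is the minimal polynomial.

Minimal polynomial: x² - 28x + 103


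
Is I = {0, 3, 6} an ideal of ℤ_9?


Check ideal conditions for I = {0, 3, 6} in ℤ_9:
(1) I is an additive subgroup? Yes
(2) For r ∈ ℤ_9 and a ∈ I: r·a ∈ I? Yes

Yes, I is an ideal of ℤ_9


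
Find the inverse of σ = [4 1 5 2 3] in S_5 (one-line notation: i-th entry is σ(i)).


To find σ⁻¹, swap domain and range:
σ(1) = 4 → σ⁻¹(4) = 1
σ(2) = 1 → σ⁻¹(1) = 2
σ(3) = 5 → σ⁻¹(5) = 3
σ(4) = 2 → σ⁻¹(2) = 4
σ(5) = 3 → σ⁻¹(3) = 5

σ⁻¹ = [2 4 5 1 3]


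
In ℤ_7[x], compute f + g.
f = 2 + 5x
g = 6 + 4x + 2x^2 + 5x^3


Add coefficients mod 7:
x^0: 2 + 6 = 1 (mod 7)
x^1: 5 + 4 = 2 (mod 7)
x^2: 0 + 2 = 2 (mod 7)
x^3: 0 + 5 = 5 (mod 7)
Result: 1 + 2x + 2x^2 + 5x^3

f + g = 1 + 2x + 2x^2 + 5x^3


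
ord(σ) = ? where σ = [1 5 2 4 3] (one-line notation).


Cycle decomposition: (2 5 3)
Cycle lengths: 3
Order = lcm(3) = 3

ord(σ) = 3


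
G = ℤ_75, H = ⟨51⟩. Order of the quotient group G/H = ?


|⟨51⟩| = n / gcd(51, 75) = 75 / 3 = 25
H is normal (ℤ_75 is abelian).
|G/H| = |G| / |H| = 75 / 25 = 3

|G/H| = 3


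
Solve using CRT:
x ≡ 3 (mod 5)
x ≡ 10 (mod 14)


m₁ = 5, m₂ = 14, gcd = 1, so CRT applies. M = m₁·m₂ = 70
Let M₁ = M/m₁ = 14, M₂ = M/m₂ = 5
Find y₁ ≡ M₁⁻¹ (mod m₁): 14⁻¹ ≡ 4 (mod 5)
Find y₂ ≡ M₂⁻¹ (mod m₂): 5⁻¹ ≡ 3 (mod 14)
x = a₁·M₁·y₁ + a₂·M₂·y₂ = 3·14·4 + 10·5·3 = 318
Reduce mod 70: x ≡ 38
Check: 38 mod 5 = 3 ✓, 38 mod 14 = 10 ✓

x ≡ 38 (mod 70)


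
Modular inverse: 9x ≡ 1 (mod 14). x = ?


Use the extended Euclidean algorithm to write 1 = 9·s + 14·t; then s mod 14 is the inverse.
Euclidean algorithm:
  9 = 0·14 + 9
  14 = 1·9 + 5
  9 = 1·5 + 4
  5 = 1·4 + 1
  4 = 4·1 + 0
gcd(9,14) = 1
Back-substitution gives: 9·(-3) + 14·(2) = 1
So 9⁻¹ ≡ -3 ≡ 11 (mod 14)
Check: 9 × 11 = 99 ≡ 1 (mod 14) ✓

9⁻¹ ≡ 11 (mod 14)


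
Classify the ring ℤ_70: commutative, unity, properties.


ℤ_70 is a commutative ring with unity 1; 70 = 2×35 is composite, so 2·35 ≡ 0 gives zero divisors (not an integral domain)
Commutative: Yes
Integral domain: No
Has unity: Yes

ℤ_70: Commutative=Yes, Unity=Yes


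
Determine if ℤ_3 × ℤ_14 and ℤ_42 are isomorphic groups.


Comparing ℤ_3 × ℤ_14 and ℤ_42:
gcd(3,14) = 1, so ℤ_3 × ℤ_14 ≅ ℤ_42 (CRT)

Yes, ℤ_3 × ℤ_14 ≅ ℤ_42


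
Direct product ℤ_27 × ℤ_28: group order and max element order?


|ℤ_27 × ℤ_28| = 27 × 28 = 756
Max element order = lcm(27,28) = 756
Cyclic? Yes (gcd=1)

|ℤ_27×ℤ_28| = 756, max element order = 756


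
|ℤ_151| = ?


ℤ_n has n elements.

|ℤ_151| = 151


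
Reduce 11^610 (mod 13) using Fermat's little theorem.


Fermat's little theorem: if p is prime and gcd(a,p)=1, then a^(p-1) ≡ 1 (mod p)
p = 13 is prime, gcd(11,13) = 1
Reduce exponent: 610 mod 12 = 10
So 11^610 ≡ 11^10 (mod 13)
11^10 mod 13 = 10

11^610 ≡ 10 (mod 13)


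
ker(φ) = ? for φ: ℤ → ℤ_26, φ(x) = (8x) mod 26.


Kernel = preimage of identity
ker(φ) = {x ∈ ℤ : 8x ≡ 0 (mod 26)}. gcd(8,26) = 2, so 8x ≡ 0 (mod 26) ⟺ x ≡ 0 (mod 26/2 = 13). Hence ker(φ) = 13ℤ

ker(φ) = 13ℤ


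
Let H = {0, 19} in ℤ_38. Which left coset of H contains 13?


13 + H = {13 + h (mod 38) : h ∈ H}
13+0=13, 13+19=32

13 + H = {13, 32}


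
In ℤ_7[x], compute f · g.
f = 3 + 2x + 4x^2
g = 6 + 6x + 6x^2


Expand and collect like terms; reduce coefficients mod 7:
x^0: 3·6 = 18 ≡ 4 (mod 7)
x^1: 3·6 + 2·6 = 30 ≡ 2 (mod 7)
x^2: 3·6 + 2·6 + 4·6 = 54 ≡ 5 (mod 7)
x^3: 2·6 + 4·6 = 36 ≡ 1 (mod 7)
x^4: 4·6 = 24 ≡ 3 (mod 7)
Result: 4 + 2x + 5x^2 + x^3 + 3x^4

f · g = 4 + 2x + 5x^2 + x^3 + 3x^4


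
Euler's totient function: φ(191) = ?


Factor n: 191 = 191
φ(n) = n · ∏(1 - 1/p) over distinct primes p | n
φ(191) = 191 · (1 - 1/191) = 190

φ(191) = 190


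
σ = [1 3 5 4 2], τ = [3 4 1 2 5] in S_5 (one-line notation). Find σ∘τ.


σ∘τ: apply τ first, then σ
1 →τ 3 →σ 5
2 →τ 4 →σ 4
3 →τ 1 →σ 1
4 →τ 2 →σ 3
5 →τ 5 →σ 2

σ∘τ = [5 4 1 3 2]


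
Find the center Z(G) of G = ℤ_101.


Z(G) = {g ∈ G | gx = xg for all x ∈ G}
ℤ_101 is abelian, so Z(G) = G

Z(ℤ_101) = ℤ_101


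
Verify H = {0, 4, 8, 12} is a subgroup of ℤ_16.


Subgroup test for H = {0, 4, 8, 12} in (ℤ_16, +):
(1) 0 ∈ H? Yes
(2) Closure: for all a,b ∈ H, (a+b) mod 16 ∈ H? Yes
(3) Inverses: for all a ∈ H, -a mod 16 ∈ H? Yes

Yes, H is a subgroup of ℤ_16


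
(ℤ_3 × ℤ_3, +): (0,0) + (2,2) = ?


Operation: componentwise addition mod (3, 3)
(0,0) + (2,2) = ((a₁+b₁) mod 3, (a₂+b₂) mod 3) with a = (0,0), b = (2,2)

(0,0) + (2,2) = (2,2)


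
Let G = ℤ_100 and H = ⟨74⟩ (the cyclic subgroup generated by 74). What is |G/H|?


|⟨74⟩| = n / gcd(74, 100) = 100 / 2 = 50
H is normal (ℤ_100 is abelian).
|G/H| = |G| / |H| = 100 / 50 = 2

|G/H| = 2


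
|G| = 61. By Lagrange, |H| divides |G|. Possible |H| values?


Lagrange's theorem: |H| divides |G|
|G| = 61
Divisors of 61: 1, 61

Possible subgroup orders: {1, 61}


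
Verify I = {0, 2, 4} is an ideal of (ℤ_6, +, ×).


Check ideal conditions for I = {0, 2, 4} in ℤ_6:
(1) I is an additive subgroup? Yes
(2) For r ∈ ℤ_6 and a ∈ I: r·a ∈ I? Yes

Yes, I is an ideal of ℤ_6


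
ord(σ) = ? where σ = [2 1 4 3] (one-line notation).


Cycle decomposition: (1 2) (3 4)
Cycle lengths: 2, 2
Order = lcm(2, 2) = 2

ord(σ) = 2


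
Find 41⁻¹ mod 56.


Use the extended Euclidean algorithm to write 1 = 41·s + 56·t; then s mod 56 is the inverse.
Euclidean algorithm:
  41 = 0·56 + 41
  56 = 1·41 + 15
  41 = 2·15 + 11
  15 = 1·11 + 4
  11 = 2·4 + 3
  4 = 1·3 + 1
  3 = 3·1 + 0
gcd(41,56) = 1
Back-substitution gives: 41·(-15) + 56·(11) = 1
So 41⁻¹ ≡ -15 ≡ 41 (mod 56)
Check: 41 × 41 = 1681 ≡ 1 (mod 56) ✓

41⁻¹ ≡ 41 (mod 56)


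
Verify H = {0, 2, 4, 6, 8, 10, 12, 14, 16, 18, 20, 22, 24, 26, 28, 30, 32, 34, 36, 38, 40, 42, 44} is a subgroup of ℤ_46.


Subgroup test for H = {0, 2, 4, 6, 8, 10, 12, 14, 16, 18, 20, 22, 24, 26, 28, 30, 32, 34, 36, 38, 40, 42, 44} in (ℤ_46, +):
(1) 0 ∈ H? Yes
(2) Closure: for all a,b ∈ H, (a+b) mod 46 ∈ H? Yes
(3) Inverses: for all a ∈ H, -a mod 46 ∈ H? Yes

Yes, H is a subgroup of ℤ_46


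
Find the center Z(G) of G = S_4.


Z(G) = {g ∈ G | gx = xg for all x ∈ G}
S_n is non-abelian for n ≥ 3; Z(S_4) is trivial

Z(S_4) = {e}


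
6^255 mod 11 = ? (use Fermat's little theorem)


Fermat's little theorem: if p is prime and gcd(a,p)=1, then a^(p-1) ≡ 1 (mod p)
p = 11 is prime, gcd(6,11) = 1
Reduce exponent: 255 mod 10 = 5
So 6^255 ≡ 6^5 (mod 11)
6^5 mod 11 = 10

6^255 ≡ 10 (mod 11)


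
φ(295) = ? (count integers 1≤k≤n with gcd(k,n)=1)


Factor n: 295 = 5 × 59
φ(n) = n · ∏(1 - 1/p) over distinct primes p | n
φ(295) = 295 · (1 - 1/5) · (1 - 1/59) = 232

φ(295) = 232


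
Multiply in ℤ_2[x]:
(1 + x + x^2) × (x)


Expand and collect like terms; reduce coefficients mod 2:
x^0: 1·0 = 0 ≡ 0 (mod 2)
x^1: 1·1 + 1·0 = 1 ≡ 1 (mod 2)
x^2: 1·1 + 1·0 = 1 ≡ 1 (mod 2)
x^3: 1·1 = 1 ≡ 1 (mod 2)
Result: x + x^2 + x^3

f · g = x + x^2 + x^3


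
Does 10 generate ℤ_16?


g generates ℤ_n iff gcd(g, n) = 1
gcd(10, 16) = 2
Since gcd = 2 ≠ 1, ⟨10⟩ has order 8 < 16, so 10 is not a generator.

No, 10 does not generate ℤ_16


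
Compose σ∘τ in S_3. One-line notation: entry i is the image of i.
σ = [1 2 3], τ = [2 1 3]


σ∘τ: apply τ first, then σ
1 →τ 2 →σ 2
2 →τ 1 →σ 1
3 →τ 3 →σ 3

σ∘τ = [2 1 3]


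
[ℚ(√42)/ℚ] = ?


√42 has minimal polynomial x² - 42 (irreducible over ℚ since 42 is squarefree)

[ℚ(√42)/ℚ] = 2


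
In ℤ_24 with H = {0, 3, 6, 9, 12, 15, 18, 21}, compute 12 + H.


12 + H = {12 + h (mod 24) : h ∈ H}
12+0=12, 12+3=15, 12+6=18, 12+9=21, 12+12=0, 12+15=3, 12+18=6, 12+21=9
12 + H = {0, 3, 6, 9, 12, 15, 18, 21} = 0 + H

12 + H = {0, 3, 6, 9, 12, 15, 18, 21}


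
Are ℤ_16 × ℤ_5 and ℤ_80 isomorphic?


Comparing ℤ_16 × ℤ_5 and ℤ_80:
gcd(16,5) = 1, so ℤ_16 × ℤ_5 ≅ ℤ_80 (CRT)

Yes, ℤ_16 × ℤ_5 ≅ ℤ_80


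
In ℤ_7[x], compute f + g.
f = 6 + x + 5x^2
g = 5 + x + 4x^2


Add coefficients mod 7:
x^0: 6 + 5 = 4 (mod 7)
x^1: 1 + 1 = 2 (mod 7)
x^2: 5 + 4 = 2 (mod 7)
Result: 4 + 2x + 2x^2

f + g = 4 + 2x + 2x^2


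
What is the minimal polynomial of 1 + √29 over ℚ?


Let α = 1 + √29. Then α - 1 = √29, so (α - 1)² = 29, giving α² - 2α - 28 = 0. Degree 2 and α ∉ ℚ, so this is the minimal polynomial.

Minimal polynomial: x² - 2x - 28


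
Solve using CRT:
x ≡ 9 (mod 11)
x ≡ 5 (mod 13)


m₁ = 11, m₂ = 13, gcd = 1, so CRT applies. M = m₁·m₂ = 143
Let M₁ = M/m₁ = 13, M₂ = M/m₂ = 11
Find y₁ ≡ M₁⁻¹ (mod m₁): 13⁻¹ ≡ 6 (mod 11)
Find y₂ ≡ M₂⁻¹ (mod m₂): 11⁻¹ ≡ 6 (mod 13)
x = a₁·M₁·y₁ + a₂·M₂·y₂ = 9·13·6 + 5·11·6 = 1032
Reduce mod 143: x ≡ 31
Check: 31 mod 11 = 9 ✓, 31 mod 13 = 5 ✓

x ≡ 31 (mod 143)


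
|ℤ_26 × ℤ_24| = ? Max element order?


|ℤ_26 × ℤ_24| = 26 × 24 = 624
Max element order = lcm(26,24) = 312
Cyclic? No (gcd=2)

|ℤ_26×ℤ_24| = 624, max element order = 312


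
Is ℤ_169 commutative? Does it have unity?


ℤ_169 is a commutative ring with unity 1; 169 = 13×13 is composite, so 13·13 ≡ 0 gives zero divisors (not an integral domain)
Commutative: Yes
Integral domain: No
Has unity: Yes

ℤ_169: Commutative=Yes, Unity=Yes


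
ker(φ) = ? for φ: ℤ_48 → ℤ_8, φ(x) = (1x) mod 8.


Kernel = preimage of identity
ker(φ) = {x ∈ ℤ_48 : 1x ≡ 0 (mod 8)}. Since 8 | 48, φ is well-defined. The kernel is the cyclic subgroup ⟨8⟩ of ℤ_48 (order 6), i.e. {0, 8, 16, 24, 32, 40}

ker(φ) = {0, 8, 16, 24, 32, 40}


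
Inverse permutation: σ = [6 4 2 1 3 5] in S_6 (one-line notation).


To find σ⁻¹, swap domain and range:
σ(1) = 6 → σ⁻¹(6) = 1
σ(2) = 4 → σ⁻¹(4) = 2
σ(3) = 2 → σ⁻¹(2) = 3
σ(4) = 1 → σ⁻¹(1) = 4
σ(5) = 3 → σ⁻¹(3) = 5
σ(6) = 5 → σ⁻¹(5) = 6

σ⁻¹ = [4 3 5 2 6 1]


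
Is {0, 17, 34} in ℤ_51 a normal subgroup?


H = {0, 17, 34} in ℤ_51
ℤ_51 is abelian; every subgroup of an abelian group is normal

Yes, normal subgroup


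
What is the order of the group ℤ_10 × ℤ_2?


|A × B| = |A| · |B|
|ℤ_10 × ℤ_2| = 10 × 2 = 20

|ℤ_10 × ℤ_2| = 20


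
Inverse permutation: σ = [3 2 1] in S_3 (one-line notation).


To find σ⁻¹, swap domain and range:
σ(1) = 3 → σ⁻¹(3) = 1
σ(2) = 2 → σ⁻¹(2) = 2
σ(3) = 1 → σ⁻¹(1) = 3

σ⁻¹ = [3 2 1]


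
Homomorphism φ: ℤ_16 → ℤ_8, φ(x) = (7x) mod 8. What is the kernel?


Kernel = preimage of identity
ker(φ) = {x ∈ ℤ_16 : 7x ≡ 0 (mod 8)}. Since 8 | 16, φ is well-defined. The kernel is the cyclic subgroup ⟨8⟩ of ℤ_16 (order 2), i.e. {0, 8}

ker(φ) = {0, 8}


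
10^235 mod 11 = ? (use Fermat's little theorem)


Fermat's little theorem: if p is prime and gcd(a,p)=1, then a^(p-1) ≡ 1 (mod p)
p = 11 is prime, gcd(10,11) = 1
Reduce exponent: 235 mod 10 = 5
So 10^235 ≡ 10^5 (mod 11)
10^5 mod 11 = 10

10^235 ≡ 10 (mod 11)


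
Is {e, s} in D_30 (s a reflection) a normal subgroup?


H = {e, s} in D_30 (s a reflection)
r·s·r⁻¹ = sr⁻² ≠ s for n ≥ 3, so {e, s} is not closed under conjugation

No, not a normal subgroup


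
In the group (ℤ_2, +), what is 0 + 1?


Operation: addition mod 2
0 + 1 = (a + b) mod 2 with a = 0, b = 1

0 + 1 = 1


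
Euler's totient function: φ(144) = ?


Factor n: 144 = 2^4 × 3^2
φ(n) = n · ∏(1 - 1/p) over distinct primes p | n
φ(144) = 144 · (1 - 1/2) · (1 - 1/3) = 48

φ(144) = 48


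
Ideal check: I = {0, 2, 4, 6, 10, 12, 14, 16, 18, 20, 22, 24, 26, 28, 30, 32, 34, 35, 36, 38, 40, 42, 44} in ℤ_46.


Check ideal conditions for I = {0, 2, 4, 6, 10, 12, 14, 16, 18, 20, 22, 24, 26, 28, 30, 32, 34, 35, 36, 38, 40, 42, 44} in ℤ_46:
(1) I is an additive subgroup? No
(2) For r ∈ ℤ_46 and a ∈ I: r·a ∈ I? No  [counterexample: r=2, a=4, r·a mod 46 = 8 ∉ I]

No, I is not an ideal of ℤ_46


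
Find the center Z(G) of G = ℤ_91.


Z(G) = {g ∈ G | gx = xg for all x ∈ G}
ℤ_91 is abelian, so Z(G) = G

Z(ℤ_91) = ℤ_91


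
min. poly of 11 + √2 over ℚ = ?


Let α = 11 + √2. Then α - 11 = √2, so (α - 11)² = 2, giving α² - 22α + 119 = 0. Degree 2 and α ∉ ℚ, so this is the minimal polynomial.

Minimal polynomial: x² - 22x + 119


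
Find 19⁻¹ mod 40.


Use the extended Euclidean algorithm to write 1 = 19·s + 40·t; then s mod 40 is the inverse.
Euclidean algorithm:
  19 = 0·40 + 19
  40 = 2·19 + 2
  19 = 9·2 + 1
  2 = 2·1 + 0
gcd(19,40) = 1
Back-substitution gives: 19·(19) + 40·(-9) = 1
So 19⁻¹ ≡ 19 ≡ 19 (mod 40)
Check: 19 × 19 = 361 ≡ 1 (mod 40) ✓

19⁻¹ ≡ 19 (mod 40)


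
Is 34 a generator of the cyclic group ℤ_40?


g generates ℤ_n iff gcd(g, n) = 1
gcd(34, 40) = 2
Since gcd = 2 ≠ 1, ⟨34⟩ has order 20 < 40, so 34 is not a generator.

No, 34 does not generate ℤ_40


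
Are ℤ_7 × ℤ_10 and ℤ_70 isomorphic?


Comparing ℤ_7 × ℤ_10 and ℤ_70:
gcd(7,10) = 1, so ℤ_7 × ℤ_10 ≅ ℤ_70 (CRT)

Yes, ℤ_7 × ℤ_10 ≅ ℤ_70


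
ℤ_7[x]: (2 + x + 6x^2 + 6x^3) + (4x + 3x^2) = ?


Add coefficients mod 7:
x^0: 2 + 0 = 2 (mod 7)
x^1: 1 + 4 = 5 (mod 7)
x^2: 6 + 3 = 2 (mod 7)
x^3: 6 + 0 = 6 (mod 7)
Result: 2 + 5x + 2x^2 + 6x^3

f + g = 2 + 5x + 2x^2 + 6x^3


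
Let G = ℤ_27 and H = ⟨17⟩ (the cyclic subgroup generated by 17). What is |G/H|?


|⟨17⟩| = n / gcd(17, 27) = 27 / 1 = 27
H is normal (ℤ_27 is abelian).
|G/H| = |G| / |H| = 27 / 27 = 1

|G/H| = 1


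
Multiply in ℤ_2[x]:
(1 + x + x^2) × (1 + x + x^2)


Expand and collect like terms; reduce coefficients mod 2:
x^0: 1·1 = 1 ≡ 1 (mod 2)
x^1: 1·1 + 1·1 = 2 ≡ 0 (mod 2)
x^2: 1·1 + 1·1 + 1·1 = 3 ≡ 1 (mod 2)
x^3: 1·1 + 1·1 = 2 ≡ 0 (mod 2)
x^4: 1·1 = 1 ≡ 1 (mod 2)
Result: 1 + x^2 + x^4

f · g = 1 + x^2 + x^4


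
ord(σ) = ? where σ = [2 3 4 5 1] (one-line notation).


Cycle decomposition: (1 2 3 4 5)
Cycle lengths: 5
Order = lcm(5) = 5

ord(σ) = 5


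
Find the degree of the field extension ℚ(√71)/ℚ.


√71 has minimal polynomial x² - 71 (irreducible over ℚ since 71 is squarefree)

[ℚ(√71)/ℚ] = 2


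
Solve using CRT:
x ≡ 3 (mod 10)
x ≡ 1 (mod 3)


m₁ = 10, m₂ = 3, gcd = 1, so CRT applies. M = m₁·m₂ = 30
Let M₁ = M/m₁ = 3, M₂ = M/m₂ = 10
Find y₁ ≡ M₁⁻¹ (mod m₁): 3⁻¹ ≡ 7 (mod 10)
Find y₂ ≡ M₂⁻¹ (mod m₂): 10⁻¹ ≡ 1 (mod 3)
x = a₁·M₁·y₁ + a₂·M₂·y₂ = 3·3·7 + 1·10·1 = 73
Reduce mod 30: x ≡ 13
Check: 13 mod 10 = 3 ✓, 13 mod 3 = 1 ✓

x ≡ 13 (mod 30)


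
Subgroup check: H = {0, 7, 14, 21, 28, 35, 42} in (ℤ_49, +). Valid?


Subgroup test for H = {0, 7, 14, 21, 28, 35, 42} in (ℤ_49, +):
(1) 0 ∈ H? Yes
(2) Closure: for all a,b ∈ H, (a+b) mod 49 ∈ H? Yes
(3) Inverses: for all a ∈ H, -a mod 49 ∈ H? Yes

Yes, H is a subgroup of ℤ_49


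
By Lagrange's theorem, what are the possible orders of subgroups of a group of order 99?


Lagrange's theorem: |H| divides |G|
|G| = 99
Divisors of 99: 1, 3, 9, 11, 33, 99

Possible subgroup orders: {1, 3, 9, 11, 33, 99}


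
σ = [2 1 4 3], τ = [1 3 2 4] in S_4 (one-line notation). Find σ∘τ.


σ∘τ: apply τ first, then σ
1 →τ 1 →σ 2
2 →τ 3 →σ 4
3 →τ 2 →σ 1
4 →τ 4 →σ 3

σ∘τ = [2 4 1 3]


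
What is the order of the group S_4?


|S_n| = n! (number of permutations of n symbols)
|S_4| = 4! = 24

|S_4| = 24


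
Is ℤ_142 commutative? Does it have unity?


ℤ_142 is a commutative ring with unity 1; 142 = 2×71 is composite, so 2·71 ≡ 0 gives zero divisors (not an integral domain)
Commutative: Yes
Integral domain: No
Has unity: Yes

ℤ_142: Commutative=Yes, Unity=Yes


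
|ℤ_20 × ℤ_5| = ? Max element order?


|ℤ_20 × ℤ_5| = 20 × 5 = 100
Max element order = lcm(20,5) = 20
Cyclic? No (gcd=5)

|ℤ_20×ℤ_5| = 100, max element order = 20


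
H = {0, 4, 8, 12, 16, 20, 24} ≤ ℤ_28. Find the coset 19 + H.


19 + H = {19 + h (mod 28) : h ∈ H}
19+0=19, 19+4=23, 19+8=27, 19+12=3, 19+16=7, 19+20=11, 19+24=15
19 + H = {3, 7, 11, 15, 19, 23, 27} = 3 + H

19 + H = {3, 7, 11, 15, 19, 23, 27}


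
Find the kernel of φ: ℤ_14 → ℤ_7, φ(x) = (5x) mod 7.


Kernel = preimage of identity
ker(φ) = {x ∈ ℤ_14 : 5x ≡ 0 (mod 7)}. Since 7 | 14, φ is well-defined. The kernel is the cyclic subgroup ⟨7⟩ of ℤ_14 (order 2), i.e. {0, 7}

ker(φ) = {0, 7}


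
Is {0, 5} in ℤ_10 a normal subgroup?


H = {0, 5} in ℤ_10
ℤ_10 is abelian; every subgroup of an abelian group is normal

Yes, normal subgroup


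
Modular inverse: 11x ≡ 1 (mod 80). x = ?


Use the extended Euclidean algorithm to write 1 = 11·s + 80·t; then s mod 80 is the inverse.
Euclidean algorithm:
  11 = 0·80 + 11
  80 = 7·11 + 3
  11 = 3·3 + 2
  3 = 1·2 + 1
  2 = 2·1 + 0
gcd(11,80) = 1
Back-substitution gives: 11·(-29) + 80·(4) = 1
So 11⁻¹ ≡ -29 ≡ 51 (mod 80)
Check: 11 × 51 = 561 ≡ 1 (mod 80) ✓

11⁻¹ ≡ 51 (mod 80)


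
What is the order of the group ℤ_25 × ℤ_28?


|A × B| = |A| · |B|
|ℤ_25 × ℤ_28| = 25 × 28 = 700

|ℤ_25 × ℤ_28| = 700


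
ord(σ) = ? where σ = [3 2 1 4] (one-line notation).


Cycle decomposition: (1 3)
Cycle lengths: 2
Order = lcm(2) = 2

ord(σ) = 2


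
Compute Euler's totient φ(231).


Factor n: 231 = 3 × 7 × 11
φ(n) = n · ∏(1 - 1/p) over distinct primes p | n
φ(231) = 231 · (1 - 1/3) · (1 - 1/7) · (1 - 1/11) = 120

φ(231) = 120


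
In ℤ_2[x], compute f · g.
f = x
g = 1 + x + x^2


Expand and collect like terms; reduce coefficients mod 2:
x^0: 0·1 = 0 ≡ 0 (mod 2)
x^1: 0·1 + 1·1 = 1 ≡ 1 (mod 2)
x^2: 0·1 + 1·1 = 1 ≡ 1 (mod 2)
x^3: 1·1 = 1 ≡ 1 (mod 2)
Result: x + x^2 + x^3

f · g = x + x^2 + x^3


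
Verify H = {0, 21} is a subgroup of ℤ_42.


Subgroup test for H = {0, 21} in (ℤ_42, +):
(1) 0 ∈ H? Yes
(2) Closure: for all a,b ∈ H, (a+b) mod 42 ∈ H? Yes
(3) Inverses: for all a ∈ H, -a mod 42 ∈ H? Yes

Yes, H is a subgroup of ℤ_42


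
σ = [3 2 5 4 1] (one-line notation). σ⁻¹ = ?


To find σ⁻¹, swap domain and range:
σ(1) = 3 → σ⁻¹(3) = 1
σ(2) = 2 → σ⁻¹(2) = 2
σ(3) = 5 → σ⁻¹(5) = 3
σ(4) = 4 → σ⁻¹(4) = 4
σ(5) = 1 → σ⁻¹(1) = 5

σ⁻¹ = [5 2 1 4 3]


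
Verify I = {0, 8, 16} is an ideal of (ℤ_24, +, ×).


Check ideal conditions for I = {0, 8, 16} in ℤ_24:
(1) I is an additive subgroup? Yes
(2) For r ∈ ℤ_24 and a ∈ I: r·a ∈ I? Yes

Yes, I is an ideal of ℤ_24


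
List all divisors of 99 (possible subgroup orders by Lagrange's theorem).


Lagrange's theorem: |H| divides |G|
|G| = 99
Divisors of 99: 1, 3, 9, 11, 33, 99

Possible subgroup orders: {1, 3, 9, 11, 33, 99}


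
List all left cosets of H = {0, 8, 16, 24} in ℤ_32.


H = {0, 8, 16, 24}, |H| = 4
Number of cosets = |G|/|H| = 32/4 = 8
0 + H = {0, 8, 16, 24}
1 + H = {1, 9, 17, 25}
2 + H = {2, 10, 18, 26}
3 + H = {3, 11, 19, 27}
4 + H = {4, 12, 20, 28}
5 + H = {5, 13, 21, 29}
6 + H = {6, 14, 22, 30}
7 + H = {7, 15, 23, 31}

Cosets: 0+H={0,8,16,24}; 1+H={1,9,17,25}; 2+H={2,10,18,26}; 3+H={3,11,19,27}; 4+H={4,12,20,28}; 5+H={5,13,21,29}; 6+H={6,14,22,30}; 7+H={7,15,23,31}


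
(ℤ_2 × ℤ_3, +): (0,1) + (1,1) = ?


Operation: componentwise addition mod (2, 3)
(0,1) + (1,1) = ((a₁+b₁) mod 2, (a₂+b₂) mod 3) with a = (0,1), b = (1,1)

(0,1) + (1,1) = (1,2)


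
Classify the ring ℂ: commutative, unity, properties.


ℂ is a field: commutative, has unity, every nonzero element is a unit (hence an integral domain)
Commutative: Yes
Integral domain: Yes
Has unity: Yes

ℂ: Commutative=Yes, Unity=Yes


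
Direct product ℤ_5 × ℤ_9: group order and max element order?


|ℤ_5 × ℤ_9| = 5 × 9 = 45
Max element order = lcm(5,9) = 45
Cyclic? Yes (gcd=1)

|ℤ_5×ℤ_9| = 45, max element order = 45


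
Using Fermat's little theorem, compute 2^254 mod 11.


Fermat's little theorem: if p is prime and gcd(a,p)=1, then a^(p-1) ≡ 1 (mod p)
p = 11 is prime, gcd(2,11) = 1
Reduce exponent: 254 mod 10 = 4
So 2^254 ≡ 2^4 (mod 11)
2^4 mod 11 = 5

2^254 ≡ 5 (mod 11)


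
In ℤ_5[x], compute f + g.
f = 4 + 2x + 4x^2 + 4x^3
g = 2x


Add coefficients mod 5:
x^0: 4 + 0 = 4 (mod 5)
x^1: 2 + 2 = 4 (mod 5)
x^2: 4 + 0 = 4 (mod 5)
x^3: 4 + 0 = 4 (mod 5)
Result: 4 + 4x + 4x^2 + 4x^3

f + g = 4 + 4x + 4x^2 + 4x^3


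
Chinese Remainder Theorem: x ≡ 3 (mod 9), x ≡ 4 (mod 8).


m₁ = 9, m₂ = 8, gcd = 1, so CRT applies. M = m₁·m₂ = 72
Let M₁ = M/m₁ = 8, M₂ = M/m₂ = 9
Find y₁ ≡ M₁⁻¹ (mod m₁): 8⁻¹ ≡ 8 (mod 9)
Find y₂ ≡ M₂⁻¹ (mod m₂): 9⁻¹ ≡ 1 (mod 8)
x = a₁·M₁·y₁ + a₂·M₂·y₂ = 3·8·8 + 4·9·1 = 228
Reduce mod 72: x ≡ 12
Check: 12 mod 9 = 3 ✓, 12 mod 8 = 4 ✓

x ≡ 12 (mod 72)


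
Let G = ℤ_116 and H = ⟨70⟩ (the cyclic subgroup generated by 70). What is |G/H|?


|⟨70⟩| = n / gcd(70, 116) = 116 / 2 = 58
H is normal (ℤ_116 is abelian).
|G/H| = |G| / |H| = 116 / 58 = 2

|G/H| = 2


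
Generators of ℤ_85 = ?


g generates ℤ_n iff gcd(g,n) = 1
Prime factors of 85: 5, 17
Generators are g ∈ {1,...,84} not divisible by any of these primes.
Generators: {1, 2, 3, 4, 6, 7, 8, 9, 11, 12, 13, 14, 16, 18, 19, 21, 22, 23, 24, 26, 27, 28, 29, 31, 32, 33, 36, 37, 38, 39, 41, 42, 43, 44, 46, 47, 48, 49, 52, 53, 54, 56, 57, 58, 59, 61, 62, 63, 64, 66, 67, 69, 71, 72, 73, 74, 76, 77, 78, 79, 81, 82, 83, 84}
Number of generators = φ(85) = 64

Generators of ℤ_85 = {1, 2, 3, 4, 6, 7, 8, 9, 11, 12, 13, 14, 16, 18, 19, 21, 22, 23, 24, 26, 27, 28, 29, 31, 32, 33, 36, 37, 38, 39, 41, 42, 43, 44, 46, 47, 48, 49, 52, 53, 54, 56, 57, 58, 59, 61, 62, 63, 64, 66, 67, 69, 71, 72, 73, 74, 76, 77, 78, 79, 81, 82, 83, 84}


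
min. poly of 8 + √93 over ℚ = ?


Let α = 8 + √93. Then α - 8 = √93, so (α - 8)² = 93, giving α² - 16α - 29 = 0. Degree 2 and α ∉ ℚ, so this is the minimal polynomial.

Minimal polynomial: x² - 16x - 29


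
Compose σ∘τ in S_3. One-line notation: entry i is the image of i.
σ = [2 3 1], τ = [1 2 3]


σ∘τ: apply τ first, then σ
1 →τ 1 →σ 2
2 →τ 2 →σ 3
3 →τ 3 →σ 1

σ∘τ = [2 3 1]


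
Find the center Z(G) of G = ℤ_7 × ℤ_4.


Z(G) = {g ∈ G | gx = xg for all x ∈ G}
Direct product of abelian groups is abelian, so Z(G) = G

Z(ℤ_7 × ℤ_4) = ℤ_7 × ℤ_4


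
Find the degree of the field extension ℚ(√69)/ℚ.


√69 has minimal polynomial x² - 69 (irreducible over ℚ since 69 is squarefree)

[ℚ(√69)/ℚ] = 2


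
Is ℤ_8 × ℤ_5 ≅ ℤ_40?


Comparing ℤ_8 × ℤ_5 and ℤ_40:
gcd(8,5) = 1, so ℤ_8 × ℤ_5 ≅ ℤ_40 (CRT)

Yes, ℤ_8 × ℤ_5 ≅ ℤ_40


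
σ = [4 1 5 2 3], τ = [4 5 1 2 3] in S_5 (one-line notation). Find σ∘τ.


σ∘τ: apply τ first, then σ
1 →τ 4 →σ 2
2 →τ 5 →σ 3
3 →τ 1 →σ 4
4 →τ 2 →σ 1
5 →τ 3 →σ 5

σ∘τ = [2 3 4 1 5]


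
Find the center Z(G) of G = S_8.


Z(G) = {g ∈ G | gx = xg for all x ∈ G}
S_n is non-abelian for n ≥ 3; Z(S_8) is trivial

Z(S_8) = {e}


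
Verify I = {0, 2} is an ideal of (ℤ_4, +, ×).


Check ideal conditions for I = {0, 2} in ℤ_4:
(1) I is an additive subgroup? Yes
(2) For r ∈ ℤ_4 and a ∈ I: r·a ∈ I? Yes

Yes, I is an ideal of ℤ_4


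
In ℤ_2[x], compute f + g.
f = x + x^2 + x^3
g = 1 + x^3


Add coefficients mod 2:
x^0: 0 + 1 = 1 (mod 2)
x^1: 1 + 0 = 1 (mod 2)
x^2: 1 + 0 = 1 (mod 2)
x^3: 1 + 1 = 0 (mod 2)
Result: 1 + x + x^2

f + g = 1 + x + x^2


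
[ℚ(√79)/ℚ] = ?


√79 has minimal polynomial x² - 79 (irreducible over ℚ since 79 is squarefree)

[ℚ(√79)/ℚ] = 2


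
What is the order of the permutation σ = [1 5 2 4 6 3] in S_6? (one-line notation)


Cycle decomposition: (2 5 6 3)
Cycle lengths: 4
Order = lcm(4) = 4

ord(σ) = 4


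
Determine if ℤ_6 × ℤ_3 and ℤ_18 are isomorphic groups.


Comparing ℤ_6 × ℤ_3 and ℤ_18:
gcd(6,3) = 3 ≠ 1. Max element order in ℤ_6×ℤ_3 is lcm(6,3) = 6 < 18, so it has no element of order 18

No, ℤ_6 × ℤ_3 ≇ ℤ_18


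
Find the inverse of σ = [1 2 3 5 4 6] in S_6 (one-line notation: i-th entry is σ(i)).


To find σ⁻¹, swap domain and range:
σ(1) = 1 → σ⁻¹(1) = 1
σ(2) = 2 → σ⁻¹(2) = 2
σ(3) = 3 → σ⁻¹(3) = 3
σ(4) = 5 → σ⁻¹(5) = 4
σ(5) = 4 → σ⁻¹(4) = 5
σ(6) = 6 → σ⁻¹(6) = 6

σ⁻¹ = [1 2 3 5 4 6]


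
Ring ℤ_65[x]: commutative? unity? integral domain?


ℤ_65 has zero divisors (5·13 ≡ 0), and these lift to constant zero divisors in ℤ_65[x]; so not an integral domain
Commutative: Yes
Integral domain: No
Has unity: Yes

ℤ_65[x]: Commutative=Yes, Unity=Yes


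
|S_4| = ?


|S_n| = n! (number of permutations of n symbols)
|S_4| = 4! = 24

|S_4| = 24


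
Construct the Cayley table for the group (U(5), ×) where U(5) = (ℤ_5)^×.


Elements: {1, 2, 3, 4}
Operation: multiplication mod 5
Entry (a, b) = (a × b) mod 5

Cayley table:
  | 1 | 2 | 3 | 4
1 | 1 | 2 | 3 | 4
2 | 2 | 4 | 1 | 3
3 | 3 | 1 | 4 | 2
4 | 4 | 3 | 2 | 1


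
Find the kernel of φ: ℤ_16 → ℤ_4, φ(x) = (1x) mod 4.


Kernel = preimage of identity
ker(φ) = {x ∈ ℤ_16 : 1x ≡ 0 (mod 4)}. Since 4 | 16, φ is well-defined. The kernel is the cyclic subgroup ⟨4⟩ of ℤ_16 (order 4), i.e. {0, 4, 8, 12}

ker(φ) = {0, 4, 8, 12}


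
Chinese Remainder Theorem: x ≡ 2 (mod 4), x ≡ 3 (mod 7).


m₁ = 4, m₂ = 7, gcd = 1, so CRT applies. M = m₁·m₂ = 28
Let M₁ = M/m₁ = 7, M₂ = M/m₂ = 4
Find y₁ ≡ M₁⁻¹ (mod m₁): 7⁻¹ ≡ 3 (mod 4)
Find y₂ ≡ M₂⁻¹ (mod m₂): 4⁻¹ ≡ 2 (mod 7)
x = a₁·M₁·y₁ + a₂·M₂·y₂ = 2·7·3 + 3·4·2 = 66
Reduce mod 28: x ≡ 10
Check: 10 mod 4 = 2 ✓, 10 mod 7 = 3 ✓

x ≡ 10 (mod 28)


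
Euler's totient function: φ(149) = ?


Factor n: 149 = 149
φ(n) = n · ∏(1 - 1/p) over distinct primes p | n
φ(149) = 149 · (1 - 1/149) = 148

φ(149) = 148


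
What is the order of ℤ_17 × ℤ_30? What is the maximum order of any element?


|ℤ_17 × ℤ_30| = 17 × 30 = 510
Max element order = lcm(17,30) = 510
Cyclic? Yes (gcd=1)

|ℤ_17×ℤ_30| = 510, max element order = 510


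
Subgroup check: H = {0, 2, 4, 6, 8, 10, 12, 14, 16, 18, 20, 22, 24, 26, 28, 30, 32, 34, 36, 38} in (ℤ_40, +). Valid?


Subgroup test for H = {0, 2, 4, 6, 8, 10, 12, 14, 16, 18, 20, 22, 24, 26, 28, 30, 32, 34, 36, 38} in (ℤ_40, +):
(1) 0 ∈ H? Yes
(2) Closure: for all a,b ∈ H, (a+b) mod 40 ∈ H? Yes
(3) Inverses: for all a ∈ H, -a mod 40 ∈ H? Yes

Yes, H is a subgroup of ℤ_40


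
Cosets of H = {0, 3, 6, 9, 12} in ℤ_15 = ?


H = {0, 3, 6, 9, 12}, |H| = 5
Number of cosets = |G|/|H| = 15/5 = 3
0 + H = {0, 3, 6, 9, 12}
1 + H = {1, 4, 7, 10, 13}
2 + H = {2, 5, 8, 11, 14}

Cosets: 0+H={0,3,6,9,12}; 1+H={1,4,7,10,13}; 2+H={2,5,8,11,14}


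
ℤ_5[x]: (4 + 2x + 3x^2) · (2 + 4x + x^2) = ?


Expand and collect like terms; reduce coefficients mod 5:
x^0: 4·2 = 8 ≡ 3 (mod 5)
x^1: 4·4 + 2·2 = 20 ≡ 0 (mod 5)
x^2: 4·1 + 2·4 + 3·2 = 18 ≡ 3 (mod 5)
x^3: 2·1 + 3·4 = 14 ≡ 4 (mod 5)
x^4: 3·1 = 3 ≡ 3 (mod 5)
Result: 3 + 3x^2 + 4x^3 + 3x^4

f · g = 3 + 3x^2 + 4x^3 + 3x^4


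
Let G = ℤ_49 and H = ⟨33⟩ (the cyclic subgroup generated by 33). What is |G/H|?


|⟨33⟩| = n / gcd(33, 49) = 49 / 1 = 49
H is normal (ℤ_49 is abelian).
|G/H| = |G| / |H| = 49 / 49 = 1

|G/H| = 1


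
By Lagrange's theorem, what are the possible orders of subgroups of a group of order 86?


Lagrange's theorem: |H| divides |G|
|G| = 86
Divisors of 86: 1, 2, 43, 86

Possible subgroup orders: {1, 2, 43, 86}


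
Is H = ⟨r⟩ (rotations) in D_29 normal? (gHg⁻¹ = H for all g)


H = ⟨r⟩ (rotations) in D_29
The rotation subgroup ⟨r⟩ has index 2 in D_29, so it is normal

Yes, normal subgroup


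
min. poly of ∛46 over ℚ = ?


∛46 satisfies x³ - 46 = 0, irreducible over ℚ (no rational root; 46 is not a perfect cube)

Minimal polynomial: x³ - 46


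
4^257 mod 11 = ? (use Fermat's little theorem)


Fermat's little theorem: if p is prime and gcd(a,p)=1, then a^(p-1) ≡ 1 (mod p)
p = 11 is prime, gcd(4,11) = 1
Reduce exponent: 257 mod 10 = 7
So 4^257 ≡ 4^7 (mod 11)
4^7 mod 11 = 5

4^257 ≡ 5 (mod 11)


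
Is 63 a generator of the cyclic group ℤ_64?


g generates ℤ_n iff gcd(g, n) = 1
gcd(63, 64) = 1
Since gcd = 1, 63 is a generator.

Yes, 63 generates ℤ_64


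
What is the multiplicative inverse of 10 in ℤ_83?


Use the extended Euclidean algorithm to write 1 = 10·s + 83·t; then s mod 83 is the inverse.
Euclidean algorithm:
  10 = 0·83 + 10
  83 = 8·10 + 3
  10 = 3·3 + 1
  3 = 3·1 + 0
gcd(10,83) = 1
Back-substitution gives: 10·(25) + 83·(-3) = 1
So 10⁻¹ ≡ 25 ≡ 25 (mod 83)
Check: 10 × 25 = 250 ≡ 1 (mod 83) ✓

10⁻¹ ≡ 25 (mod 83)


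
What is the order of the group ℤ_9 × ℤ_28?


|A × B| = |A| · |B|
|ℤ_9 × ℤ_28| = 9 × 28 = 252

|ℤ_9 × ℤ_28| = 252


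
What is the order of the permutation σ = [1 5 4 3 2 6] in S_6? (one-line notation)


Cycle decomposition: (2 5) (3 4)
Cycle lengths: 2, 2
Order = lcm(2, 2) = 2

ord(σ) = 2


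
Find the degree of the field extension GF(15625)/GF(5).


GF(15625) = GF(5^6), so the extension degree is 6

[GF(15625)/GF(5)] = 6


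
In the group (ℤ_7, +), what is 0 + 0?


Operation: addition mod 7
0 + 0 = (a + b) mod 7 with a = 0, b = 0

0 + 0 = 0


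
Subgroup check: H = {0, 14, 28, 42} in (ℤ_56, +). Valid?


Subgroup test for H = {0, 14, 28, 42} in (ℤ_56, +):
(1) 0 ∈ H? Yes
(2) Closure: for all a,b ∈ H, (a+b) mod 56 ∈ H? Yes
(3) Inverses: for all a ∈ H, -a mod 56 ∈ H? Yes

Yes, H is a subgroup of ℤ_56


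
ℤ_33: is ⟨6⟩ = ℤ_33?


g generates ℤ_n iff gcd(g, n) = 1
gcd(6, 33) = 3
Since gcd = 3 ≠ 1, ⟨6⟩ has order 11 < 33, so 6 is not a generator.

No, 6 does not generate ℤ_33


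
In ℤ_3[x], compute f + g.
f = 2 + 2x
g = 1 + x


Add coefficients mod 3:
x^0: 2 + 1 = 0 (mod 3)
x^1: 2 + 1 = 0 (mod 3)
Result: 0

f + g = 0


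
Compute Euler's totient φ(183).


Factor n: 183 = 3 × 61
φ(n) = n · ∏(1 - 1/p) over distinct primes p | n
φ(183) = 183 · (1 - 1/3) · (1 - 1/61) = 120

φ(183) = 120


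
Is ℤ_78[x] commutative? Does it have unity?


ℤ_78 has zero divisors (2·39 ≡ 0), and these lift to constant zero divisors in ℤ_78[x]; so not an integral domain
Commutative: Yes
Integral domain: No
Has unity: Yes

ℤ_78[x]: Commutative=Yes, Unity=Yes


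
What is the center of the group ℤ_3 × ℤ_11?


Z(G) = {g ∈ G | gx = xg for all x ∈ G}
Direct product of abelian groups is abelian, so Z(G) = G

Z(ℤ_3 × ℤ_11) = ℤ_3 × ℤ_11


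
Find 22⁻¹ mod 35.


Use the extended Euclidean algorithm to write 1 = 22·s + 35·t; then s mod 35 is the inverse.
Euclidean algorithm:
  22 = 0·35 + 22
  35 = 1·22 + 13
  22 = 1·13 + 9
  13 = 1·9 + 4
  9 = 2·4 + 1
  4 = 4·1 + 0
gcd(22,35) = 1
Back-substitution gives: 22·(8) + 35·(-5) = 1
So 22⁻¹ ≡ 8 ≡ 8 (mod 35)
Check: 22 × 8 = 176 ≡ 1 (mod 35) ✓

22⁻¹ ≡ 8 (mod 35)


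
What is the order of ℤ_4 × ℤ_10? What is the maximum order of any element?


|ℤ_4 × ℤ_10| = 4 × 10 = 40
Max element order = lcm(4,10) = 20
Cyclic? No (gcd=2)

|ℤ_4×ℤ_10| = 40, max element order = 20


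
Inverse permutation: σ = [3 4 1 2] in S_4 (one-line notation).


To find σ⁻¹, swap domain and range:
σ(1) = 3 → σ⁻¹(3) = 1
σ(2) = 4 → σ⁻¹(4) = 2
σ(3) = 1 → σ⁻¹(1) = 3
σ(4) = 2 → σ⁻¹(2) = 4

σ⁻¹ = [3 4 1 2]


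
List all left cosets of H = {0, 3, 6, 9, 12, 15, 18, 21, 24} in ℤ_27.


H = {0, 3, 6, 9, 12, 15, 18, 21, 24}, |H| = 9
Number of cosets = |G|/|H| = 27/9 = 3
0 + H = {0, 3, 6, 9, 12, 15, 18, 21, 24}
1 + H = {1, 4, 7, 10, 13, 16, 19, 22, 25}
2 + H = {2, 5, 8, 11, 14, 17, 20, 23, 26}

Cosets: 0+H={0,3,6,9,12,15,18,21,24}; 1+H={1,4,7,10,13,16,19,22,25}; 2+H={2,5,8,11,14,17,20,23,26}


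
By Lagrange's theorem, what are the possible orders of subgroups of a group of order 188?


Lagrange's theorem: |H| divides |G|
|G| = 188
Divisors of 188: 1, 2, 4, 47, 94, 188

Possible subgroup orders: {1, 2, 4, 47, 94, 188}


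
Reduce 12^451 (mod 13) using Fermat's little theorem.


Fermat's little theorem: if p is prime and gcd(a,p)=1, then a^(p-1) ≡ 1 (mod p)
p = 13 is prime, gcd(12,13) = 1
Reduce exponent: 451 mod 12 = 7
So 12^451 ≡ 12^7 (mod 13)
12^7 mod 13 = 12

12^451 ≡ 12 (mod 13)


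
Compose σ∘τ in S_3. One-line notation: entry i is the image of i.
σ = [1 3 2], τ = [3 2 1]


σ∘τ: apply τ first, then σ
1 →τ 3 →σ 2
2 →τ 2 →σ 3
3 →τ 1 →σ 1

σ∘τ = [2 3 1]


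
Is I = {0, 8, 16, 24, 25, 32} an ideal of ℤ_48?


Check ideal conditions for I = {0, 8, 16, 24, 25, 32} in ℤ_48:
(1) I is an additive subgroup? No
(2) For r ∈ ℤ_48 and a ∈ I: r·a ∈ I? No  [counterexample: r=2, a=25, r·a mod 48 = 2 ∉ I]

No, I is not an ideal of ℤ_48


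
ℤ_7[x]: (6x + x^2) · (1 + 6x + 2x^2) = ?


Expand and collect like terms; reduce coefficients mod 7:
x^0: 0·1 = 0 ≡ 0 (mod 7)
x^1: 0·6 + 6·1 = 6 ≡ 6 (mod 7)
x^2: 0·2 + 6·6 + 1·1 = 37 ≡ 2 (mod 7)
x^3: 6·2 + 1·6 = 18 ≡ 4 (mod 7)
x^4: 1·2 = 2 ≡ 2 (mod 7)
Result: 6x + 2x^2 + 4x^3 + 2x^4

f · g = 6x + 2x^2 + 4x^3 + 2x^4


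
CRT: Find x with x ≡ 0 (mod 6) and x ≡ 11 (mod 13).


m₁ = 6, m₂ = 13, gcd = 1, so CRT applies. M = m₁·m₂ = 78
Let M₁ = M/m₁ = 13, M₂ = M/m₂ = 6
Find y₁ ≡ M₁⁻¹ (mod m₁): 13⁻¹ ≡ 1 (mod 6)
Find y₂ ≡ M₂⁻¹ (mod m₂): 6⁻¹ ≡ 11 (mod 13)
x = a₁·M₁·y₁ + a₂·M₂·y₂ = 0·13·1 + 11·6·11 = 726
Reduce mod 78: x ≡ 24
Check: 24 mod 6 = 0 ✓, 24 mod 13 = 11 ✓

x ≡ 24 (mod 78)


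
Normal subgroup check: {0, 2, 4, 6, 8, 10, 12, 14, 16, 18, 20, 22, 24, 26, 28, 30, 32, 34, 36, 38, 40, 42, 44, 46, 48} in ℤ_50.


H = {0, 2, 4, 6, 8, 10, 12, 14, 16, 18, 20, 22, 24, 26, 28, 30, 32, 34, 36, 38, 40, 42, 44, 46, 48} in ℤ_50
ℤ_50 is abelian; every subgroup of an abelian group is normal

Yes, normal subgroup


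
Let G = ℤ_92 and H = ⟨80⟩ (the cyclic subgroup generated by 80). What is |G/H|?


|⟨80⟩| = n / gcd(80, 92) = 92 / 4 = 23
H is normal (ℤ_92 is abelian).
|G/H| = |G| / |H| = 92 / 23 = 4

|G/H| = 4


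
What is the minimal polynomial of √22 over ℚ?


√22 satisfies x² - 22 = 0, irreducible over ℚ since 22 is squarefree

Minimal polynomial: x² - 22


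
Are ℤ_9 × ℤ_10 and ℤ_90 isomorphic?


Comparing ℤ_9 × ℤ_10 and ℤ_90:
gcd(9,10) = 1, so ℤ_9 × ℤ_10 ≅ ℤ_90 (CRT)

Yes, ℤ_9 × ℤ_10 ≅ ℤ_90


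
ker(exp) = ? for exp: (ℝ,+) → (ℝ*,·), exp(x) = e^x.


Kernel = preimage of identity
ker(exp) = {x ∈ ℝ | e^x = 1} = {0}

ker(exp) = {0}


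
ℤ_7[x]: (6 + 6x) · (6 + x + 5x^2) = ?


Expand and collect like terms; reduce coefficients mod 7:
x^0: 6·6 = 36 ≡ 1 (mod 7)
x^1: 6·1 + 6·6 = 42 ≡ 0 (mod 7)
x^2: 6·5 + 6·1 = 36 ≡ 1 (mod 7)
x^3: 6·5 = 30 ≡ 2 (mod 7)
Result: 1 + x^2 + 2x^3

f · g = 1 + x^2 + 2x^3


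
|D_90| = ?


|D_n| = 2n (n rotations and n reflections)
|D_90| = 2×90 = 180

|D_90| = 180


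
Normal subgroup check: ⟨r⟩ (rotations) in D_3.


H = ⟨r⟩ (rotations) in D_3
The rotation subgroup ⟨r⟩ has index 2 in D_3, so it is normal

Yes, normal subgroup


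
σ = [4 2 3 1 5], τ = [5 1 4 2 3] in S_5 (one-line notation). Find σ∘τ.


σ∘τ: apply τ first, then σ
1 →τ 5 →σ 5
2 →τ 1 →σ 4
3 →τ 4 →σ 1
4 →τ 2 →σ 2
5 →τ 3 →σ 3

σ∘τ = [5 4 1 2 3]


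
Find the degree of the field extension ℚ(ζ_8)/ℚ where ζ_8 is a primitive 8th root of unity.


[ℚ(ζ_n):ℚ] = deg Φ_n(x) = φ(n). Here φ(8) = 4

[ℚ(ζ_8)/ℚ where ζ_8 is a primitive 8th root of unity] = 4


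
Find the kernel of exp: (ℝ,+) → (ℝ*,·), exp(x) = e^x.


Kernel = preimage of identity
ker(exp) = {x ∈ ℝ | e^x = 1} = {0}

ker(exp) = {0}


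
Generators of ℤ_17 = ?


g generates ℤ_n iff gcd(g,n) = 1
Prime factors of 17: 17
Generators are g ∈ {1,...,16} not divisible by any of these primes.
Generators: {1, 2, 3, 4, 5, 6, 7, 8, 9, 10, 11, 12, 13, 14, 15, 16}
Number of generators = φ(17) = 16

Generators of ℤ_17 = {1, 2, 3, 4, 5, 6, 7, 8, 9, 10, 11, 12, 13, 14, 15, 16}


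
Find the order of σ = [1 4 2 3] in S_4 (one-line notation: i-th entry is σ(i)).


Cycle decomposition: (2 4 3)
Cycle lengths: 3
Order = lcm(3) = 3

ord(σ) = 3


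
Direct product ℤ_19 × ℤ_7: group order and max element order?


|ℤ_19 × ℤ_7| = 19 × 7 = 133
Max element order = lcm(19,7) = 133
Cyclic? Yes (gcd=1)

|ℤ_19×ℤ_7| = 133, max element order = 133


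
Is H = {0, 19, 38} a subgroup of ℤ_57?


Subgroup test for H = {0, 19, 38} in (ℤ_57, +):
(1) 0 ∈ H? Yes
(2) Closure: for all a,b ∈ H, (a+b) mod 57 ∈ H? Yes
(3) Inverses: for all a ∈ H, -a mod 57 ∈ H? Yes

Yes, H is a subgroup of ℤ_57


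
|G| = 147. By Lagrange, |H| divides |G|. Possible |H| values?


Lagrange's theorem: |H| divides |G|
|G| = 147
Divisors of 147: 1, 3, 7, 21, 49, 147

Possible subgroup orders: {1, 3, 7, 21, 49, 147}


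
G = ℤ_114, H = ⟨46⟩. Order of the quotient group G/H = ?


|⟨46⟩| = n / gcd(46, 114) = 114 / 2 = 57
H is normal (ℤ_114 is abelian).
|G/H| = |G| / |H| = 114 / 57 = 2

|G/H| = 2


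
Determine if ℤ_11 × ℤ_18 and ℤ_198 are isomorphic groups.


Comparing ℤ_11 × ℤ_18 and ℤ_198:
gcd(11,18) = 1, so ℤ_11 × ℤ_18 ≅ ℤ_198 (CRT)

Yes, ℤ_11 × ℤ_18 ≅ ℤ_198


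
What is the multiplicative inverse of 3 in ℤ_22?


Use the extended Euclidean algorithm to write 1 = 3·s + 22·t; then s mod 22 is the inverse.
Euclidean algorithm:
  3 = 0·22 + 3
  22 = 7·3 + 1
  3 = 3·1 + 0
gcd(3,22) = 1
Back-substitution gives: 3·(-7) + 22·(1) = 1
So 3⁻¹ ≡ -7 ≡ 15 (mod 22)
Check: 3 × 15 = 45 ≡ 1 (mod 22) ✓

3⁻¹ ≡ 15 (mod 22)
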